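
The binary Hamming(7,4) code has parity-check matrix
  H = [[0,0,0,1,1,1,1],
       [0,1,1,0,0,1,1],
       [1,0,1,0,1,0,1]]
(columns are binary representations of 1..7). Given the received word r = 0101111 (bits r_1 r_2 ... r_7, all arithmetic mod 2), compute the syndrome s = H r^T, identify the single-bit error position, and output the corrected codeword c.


s = (0, 1, 0)^T, error position = 2, corrected codeword c = 0001111

Compute s = H r^T mod 2 one row at a time:
  s_1 = 1 + 1 + 1 + 1 = 4 ≡ 0 (mod 2).
  s_2 = 1 + 0 + 1 + 1 = 3 ≡ 1 (mod 2).
  s_3 = 0 + 0 + 1 + 1 = 2 ≡ 0 (mod 2).
s = (0, 1, 0)^T — this equals column 2 of H (binary 010), so error is at position 2.
Correct: flip bit 2 of r = 0101111 to get c = 0001111.


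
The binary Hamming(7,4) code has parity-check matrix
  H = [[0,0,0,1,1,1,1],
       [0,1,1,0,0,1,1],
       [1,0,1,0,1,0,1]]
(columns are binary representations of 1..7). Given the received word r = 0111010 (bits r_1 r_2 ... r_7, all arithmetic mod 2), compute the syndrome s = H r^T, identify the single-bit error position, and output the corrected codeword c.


s = (0, 1, 1)^T, error position = 3, corrected codeword c = 0101010

Compute s = H r^T mod 2 one row at a time:
  s_1 = 1 + 0 + 1 + 0 = 2 ≡ 0 (mod 2).
  s_2 = 1 + 1 + 1 + 0 = 3 ≡ 1 (mod 2).
  s_3 = 0 + 1 + 0 + 0 = 1 ≡ 1 (mod 2).
s = (0, 1, 1)^T — this equals column 3 of H (binary 011), so error is at position 3.
Correct: flip bit 3 of r = 0111010 to get c = 0101010.


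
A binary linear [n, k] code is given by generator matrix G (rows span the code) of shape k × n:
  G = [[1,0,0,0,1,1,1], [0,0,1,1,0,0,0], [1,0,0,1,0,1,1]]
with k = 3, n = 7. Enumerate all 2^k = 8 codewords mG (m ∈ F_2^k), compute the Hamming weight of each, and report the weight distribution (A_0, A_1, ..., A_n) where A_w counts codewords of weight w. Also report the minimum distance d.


Weight distribution: A_0 = 1, A_2 = 3, A_4 = 3, A_6 = 1. Minimum distance d = 2.

Enumerate all 2^3 = 8 messages m ∈ F_2^3.
For each, compute codeword c = mG in F_2^7, then tally its weight.
  m = 000 → c = 0000000, weight = 0.
  m = 100 → c = 1000111, weight = 4.
  m = 010 → c = 0011000, weight = 2.
  m = 110 → c = 1011111, weight = 6.
  m = 001 → c = 1001011, weight = 4.
  m = 101 → c = 0001100, weight = 2.
  m = 011 → c = 1010011, weight = 4.
  m = 111 → c = 0010100, weight = 2.
Tally weights:
  weight 0: 1 codewords.
  weight 2: 3 codewords.
  weight 4: 3 codewords.
  weight 6: 1 codewords.
Minimum distance d = smallest w > 0 with A_w > 0 = 2.
Sanity: Σ A_w = 8 = 2^3 = 8 ✓.


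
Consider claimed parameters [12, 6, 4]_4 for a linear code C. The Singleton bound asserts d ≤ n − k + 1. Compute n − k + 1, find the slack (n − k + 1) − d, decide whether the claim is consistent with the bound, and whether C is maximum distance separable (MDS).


Singleton RHS = n − k + 1 = 7, slack = 3, bound satisfied, not MDS.

Singleton bound: d ≤ n − k + 1.
Here n = 12, k = 6, so n − k + 1 = 7.
Given d = 4, check d ≤ 7: YES.
Slack = (n − k + 1) − d = 3.
The code is NOT MDS (slack = 3 > 0).
Description: the claimed parameters are [12, 6, 4]_4; such a code would be non-MDS.


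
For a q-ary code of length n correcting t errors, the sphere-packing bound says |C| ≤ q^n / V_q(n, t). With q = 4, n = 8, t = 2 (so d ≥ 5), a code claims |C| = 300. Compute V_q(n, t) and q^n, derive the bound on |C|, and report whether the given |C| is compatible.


V_q(n, t) = 277, q^n = 65536, Hamming bound = 236, |C| = 300 > bound (violated).

Step 1: Compute V_q(n, t) = Σ_{j=0}^2 C(n, j) (q−1)^j.
  j = 0: C(8,0)·(3)^0 = 1·1 = 1.
  j = 1: C(8,1)·(3)^1 = 8·3 = 24.
  j = 2: C(8,2)·(3)^2 = 28·9 = 252.
  V_q(n, t) = 1 + 24 + 252 = 277.
Step 2: q^n = 4^8 = 65536.
Step 3: Hamming bound ⌊q^n / V_q(n,t)⌋ = ⌊65536/277⌋ = 236.
Step 4: Compare |C| = 300 to 236: violated.
The claimed |C| lies above the Hamming bound, so no 4-ary code of length 8 with d ≥ 5 can have 300 codewords.


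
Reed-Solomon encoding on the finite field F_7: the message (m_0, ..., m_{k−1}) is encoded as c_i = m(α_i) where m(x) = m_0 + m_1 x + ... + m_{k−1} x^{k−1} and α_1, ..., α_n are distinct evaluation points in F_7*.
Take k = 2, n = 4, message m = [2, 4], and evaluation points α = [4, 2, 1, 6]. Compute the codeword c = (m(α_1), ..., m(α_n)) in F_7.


c = [4, 3, 6, 5]

Message polynomial: m(x) = 2 + 4·x (mod 7).
For each evaluation point α_i, compute m(α_i) mod 7:
  α_1 = 4: Horner steps 4 → 4, so m(4) = 4.
  α_2 = 2: Horner steps 4 → 3, so m(2) = 3.
  α_3 = 1: Horner steps 4 → 6, so m(1) = 6.
  α_4 = 6: Horner steps 4 → 5, so m(6) = 5.
Codeword c = [4, 3, 6, 5] ∈ F_7^4.


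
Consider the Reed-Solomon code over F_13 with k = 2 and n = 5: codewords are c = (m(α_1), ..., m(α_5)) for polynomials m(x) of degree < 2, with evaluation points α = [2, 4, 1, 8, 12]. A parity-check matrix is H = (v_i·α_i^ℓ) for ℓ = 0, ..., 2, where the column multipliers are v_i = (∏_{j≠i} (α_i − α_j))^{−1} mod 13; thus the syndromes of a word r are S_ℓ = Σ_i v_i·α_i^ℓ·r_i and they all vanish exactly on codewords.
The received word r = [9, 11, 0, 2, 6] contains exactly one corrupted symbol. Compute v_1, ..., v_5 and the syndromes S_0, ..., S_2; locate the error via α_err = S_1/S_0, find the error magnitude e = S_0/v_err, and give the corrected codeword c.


S = (7, 7, 7), error at position 3, error magnitude e = 5, c = [9, 11, 8, 2, 6].

Step 1: column multipliers v_i = (∏_{j≠i}(α_i − α_j))^{−1} mod 13.
  i = 1 (α = 2): (2−4)(2−1)(2−8)(2−12) = (−2)·1·(−6)·(−10) = −120 ≡ 10, so v_1 = 10^{−1} = 4 (mod 13).
  i = 2 (α = 4): (4−2)(4−1)(4−8)(4−12) = 2·3·(−4)·(−8) = 192 ≡ 10, so v_2 = 10^{−1} = 4 (mod 13).
  i = 3 (α = 1): (1−2)(1−4)(1−8)(1−12) = (−1)·(−3)·(−7)·(−11) = 231 ≡ 10, so v_3 = 10^{−1} = 4 (mod 13).
  i = 4 (α = 8): (8−2)(8−4)(8−1)(8−12) = 6·4·7·(−4) = −672 ≡ 4, so v_4 = 4^{−1} = 10 (mod 13).
  i = 5 (α = 12): (12−2)(12−4)(12−1)(12−8) = 10·8·11·4 = 3520 ≡ 10, so v_5 = 10^{−1} = 4 (mod 13).
  v = [4, 4, 4, 10, 4].
Step 2: syndromes of r = [9, 11, 0, 2, 6] (all sums mod 13).
  S_0 = Σ v_i r_i = 4·9 + 4·11 + 4·0 + 10·2 + 4·6 = 124 ≡ 7.
  S_1 = Σ v_i α_i r_i = 4·2·9 + 4·4·11 + 4·1·0 + 10·8·2 + 4·12·6 = 696 ≡ 7.
  α_i^2 mod 13 = [4, 3, 1, 12, 1].
  S_2 = Σ v_i α_i^2 r_i = 4·4·9 + 4·3·11 + 4·1·0 + 10·12·2 + 4·1·6 = 540 ≡ 7.
  S = (7, 7, 7) ≠ 0, so r is not a codeword (an error is present).
Step 3: locate the error. For a single error e at position i, S_ℓ = v_i·e·α_i^ℓ, so α_err = S_1/S_0.
  S_0^{−1} = 7^{−1} = 2 (mod 13), so α_err = 7·2 = 14 ≡ 1 = α_3. Error position i = 3.
  Consistency check: S_2/S_1 = 7·2 = 14 ≡ 1 = α_err ✓ (single-error assumption holds).
Step 4: error magnitude e = S_0/v_3 = S_0·∏_{j≠3}(α_3 − α_j) = 7·10 = 70 ≡ 5 (mod 13).
Step 5: correct position 3: c_3 = r_3 − e = 0 − 5 ≡ 8 (mod 13). Hence c = [9, 11, 8, 2, 6].
  Check: interpolating c through the α_i gives m(x) = 7 + 1·x (degree < 2) with m(α_i) = c_i for every i, so c is indeed a codeword.


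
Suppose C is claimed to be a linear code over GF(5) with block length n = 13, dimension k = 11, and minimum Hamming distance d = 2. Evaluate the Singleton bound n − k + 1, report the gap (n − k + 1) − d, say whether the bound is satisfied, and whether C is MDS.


Singleton RHS = n − k + 1 = 3, slack = 1, bound satisfied, not MDS.

Singleton bound: d ≤ n − k + 1.
Here n = 13, k = 11, so n − k + 1 = 3.
Given d = 2, check d ≤ 3: YES.
Slack = (n − k + 1) − d = 1.
The code is NOT MDS (slack = 1 > 0).
Description: the claimed parameters are [13, 11, 2]_5; such a code would be non-MDS.


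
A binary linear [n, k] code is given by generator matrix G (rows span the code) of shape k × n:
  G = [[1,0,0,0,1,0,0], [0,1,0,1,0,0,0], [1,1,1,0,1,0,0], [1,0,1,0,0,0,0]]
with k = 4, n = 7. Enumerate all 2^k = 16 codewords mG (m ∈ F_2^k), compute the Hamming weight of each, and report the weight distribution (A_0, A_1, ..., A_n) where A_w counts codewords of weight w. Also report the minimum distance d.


Weight distribution: A_0 = 1, A_2 = 10, A_4 = 5. Minimum distance d = 2.

Enumerate all 2^4 = 16 messages m ∈ F_2^4.
For each, compute codeword c = mG in F_2^7, then tally its weight.
  m = 0000 → c = 0000000, weight = 0.
  m = 1000 → c = 1000100, weight = 2.
  m = 0100 → c = 0101000, weight = 2.
  m = 1100 → c = 1101100, weight = 4.
  m = 0010 → c = 1110100, weight = 4.
  m = 1010 → c = 0110000, weight = 2.
  m = 0110 → c = 1011100, weight = 4.
  m = 1110 → c = 0011000, weight = 2.
  m = 0001 → c = 1010000, weight = 2.
  m = 1001 → c = 0010100, weight = 2.
  m = 0101 → c = 1111000, weight = 4.
  m = 1101 → c = 0111100, weight = 4.
  m = 0011 → c = 0100100, weight = 2.
  m = 1011 → c = 1100000, weight = 2.
  m = 0111 → c = 0001100, weight = 2.
  m = 1111 → c = 1001000, weight = 2.
Tally weights:
  weight 0: 1 codewords.
  weight 2: 10 codewords.
  weight 4: 5 codewords.
Minimum distance d = smallest w > 0 with A_w > 0 = 2.
Sanity: Σ A_w = 16 = 2^4 = 16 ✓.


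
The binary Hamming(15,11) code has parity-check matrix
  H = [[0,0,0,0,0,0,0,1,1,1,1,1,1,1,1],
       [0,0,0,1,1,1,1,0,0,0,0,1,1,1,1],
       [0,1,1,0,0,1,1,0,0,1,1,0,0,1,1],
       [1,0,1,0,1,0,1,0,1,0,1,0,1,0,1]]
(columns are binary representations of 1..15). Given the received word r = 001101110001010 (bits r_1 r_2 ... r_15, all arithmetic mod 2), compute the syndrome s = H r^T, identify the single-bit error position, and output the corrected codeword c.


s = (1, 1, 0, 0)^T, error position = 12, corrected codeword c = 001101110000010

Compute s = H r^T mod 2 one row at a time:
  s_1 = 1 + 0 + 0 + 0 + 1 + 0 + 1 + 0 = 3 ≡ 1 (mod 2).
  s_2 = 1 + 0 + 1 + 1 + 1 + 0 + 1 + 0 = 5 ≡ 1 (mod 2).
  s_3 = 0 + 1 + 1 + 1 + 0 + 0 + 1 + 0 = 4 ≡ 0 (mod 2).
  s_4 = 0 + 1 + 0 + 1 + 0 + 0 + 0 + 0 = 2 ≡ 0 (mod 2).
s = (1, 1, 0, 0)^T — this equals column 12 of H (binary 1100), so error is at position 12.
Correct: flip bit 12 of r = 001101110001010 to get c = 001101110000010.


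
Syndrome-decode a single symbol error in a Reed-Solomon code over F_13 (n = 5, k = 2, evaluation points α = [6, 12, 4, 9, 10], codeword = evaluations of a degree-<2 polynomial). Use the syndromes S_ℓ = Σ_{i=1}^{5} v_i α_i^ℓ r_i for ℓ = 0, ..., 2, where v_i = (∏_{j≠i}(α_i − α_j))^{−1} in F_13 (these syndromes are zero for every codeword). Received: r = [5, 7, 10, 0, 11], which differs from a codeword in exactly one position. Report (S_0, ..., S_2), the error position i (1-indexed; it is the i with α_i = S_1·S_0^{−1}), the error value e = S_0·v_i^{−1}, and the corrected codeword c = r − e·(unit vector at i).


S = (1, 6, 10), error at position 1, error magnitude e = 12, c = [6, 7, 10, 0, 11].

Step 1: column multipliers v_i = (∏_{j≠i}(α_i − α_j))^{−1} mod 13.
  i = 1 (α = 6): (6−12)(6−4)(6−9)(6−10) = (−6)·2·(−3)·(−4) = −144 ≡ 12, so v_1 = 12^{−1} = 12 (mod 13).
  i = 2 (α = 12): (12−6)(12−4)(12−9)(12−10) = 6·8·3·2 = 288 ≡ 2, so v_2 = 2^{−1} = 7 (mod 13).
  i = 3 (α = 4): (4−6)(4−12)(4−9)(4−10) = (−2)·(−8)·(−5)·(−6) = 480 ≡ 12, so v_3 = 12^{−1} = 12 (mod 13).
  i = 4 (α = 9): (9−6)(9−12)(9−4)(9−10) = 3·(−3)·5·(−1) = 45 ≡ 6, so v_4 = 6^{−1} = 11 (mod 13).
  i = 5 (α = 10): (10−6)(10−12)(10−4)(10−9) = 4·(−2)·6·1 = −48 ≡ 4, so v_5 = 4^{−1} = 10 (mod 13).
  v = [12, 7, 12, 11, 10].
Step 2: syndromes of r = [5, 7, 10, 0, 11] (all sums mod 13).
  S_0 = Σ v_i r_i = 12·5 + 7·7 + 12·10 + 11·0 + 10·11 = 339 ≡ 1.
  S_1 = Σ v_i α_i r_i = 12·6·5 + 7·12·7 + 12·4·10 + 11·9·0 + 10·10·11 = 2528 ≡ 6.
  α_i^2 mod 13 = [10, 1, 3, 3, 9].
  S_2 = Σ v_i α_i^2 r_i = 12·10·5 + 7·1·7 + 12·3·10 + 11·3·0 + 10·9·11 = 1999 ≡ 10.
  S = (1, 6, 10) ≠ 0, so r is not a codeword (an error is present).
Step 3: locate the error. For a single error e at position i, S_ℓ = v_i·e·α_i^ℓ, so α_err = S_1/S_0.
  S_0^{−1} = 1^{−1} = 1 (mod 13), so α_err = 6·1 = 6 ≡ 6 = α_1. Error position i = 1.
  Consistency check: S_2/S_1 = 10·11 = 110 ≡ 6 = α_err ✓ (single-error assumption holds).
Step 4: error magnitude e = S_0/v_1 = S_0·∏_{j≠1}(α_1 − α_j) = 1·12 = 12 ≡ 12 (mod 13).
Step 5: correct position 1: c_1 = r_1 − e = 5 − 12 ≡ 6 (mod 13). Hence c = [6, 7, 10, 0, 11].
  Check: interpolating c through the α_i gives m(x) = 5 + 11·x (degree < 2) with m(α_i) = c_i for every i, so c is indeed a codeword.


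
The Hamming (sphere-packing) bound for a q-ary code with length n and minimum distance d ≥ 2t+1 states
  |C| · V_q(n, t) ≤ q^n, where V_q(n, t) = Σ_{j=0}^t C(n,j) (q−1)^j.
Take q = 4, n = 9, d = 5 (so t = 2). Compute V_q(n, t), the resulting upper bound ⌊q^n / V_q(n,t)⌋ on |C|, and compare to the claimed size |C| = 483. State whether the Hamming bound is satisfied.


V_q(n, t) = 352, q^n = 262144, Hamming bound = 744, |C| = 483 ≤ bound (satisfied).

Step 1: Compute V_q(n, t) = Σ_{j=0}^2 C(n, j) (q−1)^j.
  j = 0: C(9,0)·(3)^0 = 1·1 = 1.
  j = 1: C(9,1)·(3)^1 = 9·3 = 27.
  j = 2: C(9,2)·(3)^2 = 36·9 = 324.
  V_q(n, t) = 1 + 27 + 324 = 352.
Step 2: q^n = 4^9 = 262144.
Step 3: Hamming bound ⌊q^n / V_q(n,t)⌋ = ⌊262144/352⌋ = 744.
Step 4: Compare |C| = 483 to 744: satisfied.
The claimed |C| lies below the Hamming bound.


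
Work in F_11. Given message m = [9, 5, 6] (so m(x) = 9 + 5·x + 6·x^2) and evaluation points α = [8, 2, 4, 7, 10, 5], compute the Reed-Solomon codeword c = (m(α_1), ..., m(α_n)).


c = [4, 10, 4, 8, 10, 8]

Message polynomial: m(x) = 9 + 5·x + 6·x^2 (mod 11).
For each evaluation point α_i, compute m(α_i) mod 11:
  α_1 = 8: Horner steps 6 → 9 → 4, so m(8) = 4.
  α_2 = 2: Horner steps 6 → 6 → 10, so m(2) = 10.
  α_3 = 4: Horner steps 6 → 7 → 4, so m(4) = 4.
  α_4 = 7: Horner steps 6 → 3 → 8, so m(7) = 8.
  α_5 = 10: Horner steps 6 → 10 → 10, so m(10) = 10.
  α_6 = 5: Horner steps 6 → 2 → 8, so m(5) = 8.
Codeword c = [4, 10, 4, 8, 10, 8] ∈ F_11^6.


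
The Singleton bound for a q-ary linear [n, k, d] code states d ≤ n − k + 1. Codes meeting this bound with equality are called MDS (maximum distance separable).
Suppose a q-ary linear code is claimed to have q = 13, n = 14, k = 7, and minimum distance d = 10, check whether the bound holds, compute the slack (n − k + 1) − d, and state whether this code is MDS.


Singleton RHS = n − k + 1 = 8, slack = -2, bound violated (no such code; not MDS).

Singleton bound: d ≤ n − k + 1.
Here n = 14, k = 7, so n − k + 1 = 8.
Given d = 10, check d ≤ 8: NO.
Slack = (n − k + 1) − d = -2.
The slack is negative: d = 10 exceeds n − k + 1 = 8 by 2, so the Singleton bound is violated and no linear [14, 7, 10]_13 code can exist. In particular it is not MDS (MDS requires d = n − k + 1 exactly).
Description: the claimed parameters are [14, 7, 10]_13; such a code would be impossible (violates the Singleton bound).


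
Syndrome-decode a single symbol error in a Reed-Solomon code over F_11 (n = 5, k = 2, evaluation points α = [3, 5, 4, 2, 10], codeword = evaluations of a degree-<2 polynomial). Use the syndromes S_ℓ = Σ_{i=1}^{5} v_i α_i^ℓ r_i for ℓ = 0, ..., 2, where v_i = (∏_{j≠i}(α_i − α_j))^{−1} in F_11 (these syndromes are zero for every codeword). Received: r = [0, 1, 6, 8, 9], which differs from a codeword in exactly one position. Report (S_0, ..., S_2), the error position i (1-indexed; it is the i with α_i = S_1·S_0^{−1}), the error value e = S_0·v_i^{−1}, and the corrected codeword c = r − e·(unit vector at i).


S = (9, 7, 3), error at position 4, error magnitude e = 3, c = [0, 1, 6, 5, 9].

Step 1: column multipliers v_i = (∏_{j≠i}(α_i − α_j))^{−1} mod 11.
  i = 1 (α = 3): (3−5)(3−4)(3−2)(3−10) = (−2)·(−1)·1·(−7) = −14 ≡ 8, so v_1 = 8^{−1} = 7 (mod 11).
  i = 2 (α = 5): (5−3)(5−4)(5−2)(5−10) = 2·1·3·(−5) = −30 ≡ 3, so v_2 = 3^{−1} = 4 (mod 11).
  i = 3 (α = 4): (4−3)(4−5)(4−2)(4−10) = 1·(−1)·2·(−6) = 12 ≡ 1, so v_3 = 1^{−1} = 1 (mod 11).
  i = 4 (α = 2): (2−3)(2−5)(2−4)(2−10) = (−1)·(−3)·(−2)·(−8) = 48 ≡ 4, so v_4 = 4^{−1} = 3 (mod 11).
  i = 5 (α = 10): (10−3)(10−5)(10−4)(10−2) = 7·5·6·8 = 1680 ≡ 8, so v_5 = 8^{−1} = 7 (mod 11).
  v = [7, 4, 1, 3, 7].
Step 2: syndromes of r = [0, 1, 6, 8, 9] (all sums mod 11).
  S_0 = Σ v_i r_i = 7·0 + 4·1 + 1·6 + 3·8 + 7·9 = 97 ≡ 9.
  S_1 = Σ v_i α_i r_i = 7·3·0 + 4·5·1 + 1·4·6 + 3·2·8 + 7·10·9 = 722 ≡ 7.
  α_i^2 mod 11 = [9, 3, 5, 4, 1].
  S_2 = Σ v_i α_i^2 r_i = 7·9·0 + 4·3·1 + 1·5·6 + 3·4·8 + 7·1·9 = 201 ≡ 3.
  S = (9, 7, 3) ≠ 0, so r is not a codeword (an error is present).
Step 3: locate the error. For a single error e at position i, S_ℓ = v_i·e·α_i^ℓ, so α_err = S_1/S_0.
  S_0^{−1} = 9^{−1} = 5 (mod 11), so α_err = 7·5 = 35 ≡ 2 = α_4. Error position i = 4.
  Consistency check: S_2/S_1 = 3·8 = 24 ≡ 2 = α_err ✓ (single-error assumption holds).
Step 4: error magnitude e = S_0/v_4 = S_0·∏_{j≠4}(α_4 − α_j) = 9·4 = 36 ≡ 3 (mod 11).
Step 5: correct position 4: c_4 = r_4 − e = 8 − 3 ≡ 5 (mod 11). Hence c = [0, 1, 6, 5, 9].
  Check: interpolating c through the α_i gives m(x) = 4 + 6·x (degree < 2) with m(α_i) = c_i for every i, so c is indeed a codeword.


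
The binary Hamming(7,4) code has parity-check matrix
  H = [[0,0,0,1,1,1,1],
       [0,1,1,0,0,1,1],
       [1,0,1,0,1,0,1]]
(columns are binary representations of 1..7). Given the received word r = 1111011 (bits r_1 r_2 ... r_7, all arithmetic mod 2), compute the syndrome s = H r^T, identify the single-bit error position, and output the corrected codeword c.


s = (1, 0, 1)^T, error position = 5, corrected codeword c = 1111111

Compute s = H r^T mod 2 one row at a time:
  s_1 = 1 + 0 + 1 + 1 = 3 ≡ 1 (mod 2).
  s_2 = 1 + 1 + 1 + 1 = 4 ≡ 0 (mod 2).
  s_3 = 1 + 1 + 0 + 1 = 3 ≡ 1 (mod 2).
s = (1, 0, 1)^T — this equals column 5 of H (binary 101), so error is at position 5.
Correct: flip bit 5 of r = 1111011 to get c = 1111111.


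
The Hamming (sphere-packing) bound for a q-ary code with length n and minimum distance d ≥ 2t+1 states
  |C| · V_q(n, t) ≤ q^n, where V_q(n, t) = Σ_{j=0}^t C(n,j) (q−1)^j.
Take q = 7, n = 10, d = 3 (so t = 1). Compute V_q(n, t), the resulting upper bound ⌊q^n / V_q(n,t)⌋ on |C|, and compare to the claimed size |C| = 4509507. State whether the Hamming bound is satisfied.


V_q(n, t) = 61, q^n = 282475249, Hamming bound = 4630741, |C| = 4509507 ≤ bound (satisfied).

Step 1: Compute V_q(n, t) = Σ_{j=0}^1 C(n, j) (q−1)^j.
  j = 0: C(10,0)·(6)^0 = 1·1 = 1.
  j = 1: C(10,1)·(6)^1 = 10·6 = 60.
  V_q(n, t) = 1 + 60 = 61.
Step 2: q^n = 7^10 = 282475249.
Step 3: Hamming bound ⌊q^n / V_q(n,t)⌋ = ⌊282475249/61⌋ = 4630741.
Step 4: Compare |C| = 4509507 to 4630741: satisfied.
The claimed |C| lies below the Hamming bound.


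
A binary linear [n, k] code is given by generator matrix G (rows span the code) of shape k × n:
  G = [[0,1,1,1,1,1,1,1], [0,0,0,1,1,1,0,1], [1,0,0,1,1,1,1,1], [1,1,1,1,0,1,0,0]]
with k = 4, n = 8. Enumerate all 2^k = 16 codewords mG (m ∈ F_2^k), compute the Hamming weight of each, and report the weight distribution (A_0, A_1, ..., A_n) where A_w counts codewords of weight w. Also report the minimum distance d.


Weight distribution: A_0 = 1, A_2 = 3, A_3 = 2, A_4 = 3, A_5 = 4, A_6 = 1, A_7 = 2. Minimum distance d = 2.

Enumerate all 2^4 = 16 messages m ∈ F_2^4.
For each, compute codeword c = mG in F_2^8, then tally its weight.
  m = 0000 → c = 00000000, weight = 0.
  m = 1000 → c = 01111111, weight = 7.
  m = 0100 → c = 00011101, weight = 4.
  m = 1100 → c = 01100010, weight = 3.
  m = 0010 → c = 10011111, weight = 6.
  m = 1010 → c = 11100000, weight = 3.
  m = 0110 → c = 10000010, weight = 2.
  m = 1110 → c = 11111101, weight = 7.
  m = 0001 → c = 11110100, weight = 5.
  m = 1001 → c = 10001011, weight = 4.
  m = 0101 → c = 11101001, weight = 5.
  m = 1101 → c = 10010110, weight = 4.
  m = 0011 → c = 01101011, weight = 5.
  m = 1011 → c = 00010100, weight = 2.
  m = 0111 → c = 01110110, weight = 5.
  m = 1111 → c = 00001001, weight = 2.
Tally weights:
  weight 0: 1 codewords.
  weight 2: 3 codewords.
  weight 3: 2 codewords.
  weight 4: 3 codewords.
  weight 5: 4 codewords.
  weight 6: 1 codewords.
  weight 7: 2 codewords.
Minimum distance d = smallest w > 0 with A_w > 0 = 2.
Sanity: Σ A_w = 16 = 2^4 = 16 ✓.


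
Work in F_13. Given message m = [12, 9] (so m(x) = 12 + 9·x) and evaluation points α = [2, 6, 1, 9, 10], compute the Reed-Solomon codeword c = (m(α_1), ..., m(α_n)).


c = [4, 1, 8, 2, 11]

Message polynomial: m(x) = 12 + 9·x (mod 13).
For each evaluation point α_i, compute m(α_i) mod 13:
  α_1 = 2: Horner steps 9 → 4, so m(2) = 4.
  α_2 = 6: Horner steps 9 → 1, so m(6) = 1.
  α_3 = 1: Horner steps 9 → 8, so m(1) = 8.
  α_4 = 9: Horner steps 9 → 2, so m(9) = 2.
  α_5 = 10: Horner steps 9 → 11, so m(10) = 11.
Codeword c = [4, 1, 8, 2, 11] ∈ F_13^5.


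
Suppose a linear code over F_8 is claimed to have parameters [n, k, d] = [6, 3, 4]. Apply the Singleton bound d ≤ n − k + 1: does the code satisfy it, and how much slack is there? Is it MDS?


Singleton RHS = n − k + 1 = 4, slack = 0, bound satisfied, MDS.

Singleton bound: d ≤ n − k + 1.
Here n = 6, k = 3, so n − k + 1 = 4.
Given d = 4, check d ≤ 4: YES.
Slack = (n − k + 1) − d = 0.
The code is MDS (slack = 0).
Description: the claimed parameters are [6, 3, 4]_8; such a code would be MDS (meets Singleton bound).


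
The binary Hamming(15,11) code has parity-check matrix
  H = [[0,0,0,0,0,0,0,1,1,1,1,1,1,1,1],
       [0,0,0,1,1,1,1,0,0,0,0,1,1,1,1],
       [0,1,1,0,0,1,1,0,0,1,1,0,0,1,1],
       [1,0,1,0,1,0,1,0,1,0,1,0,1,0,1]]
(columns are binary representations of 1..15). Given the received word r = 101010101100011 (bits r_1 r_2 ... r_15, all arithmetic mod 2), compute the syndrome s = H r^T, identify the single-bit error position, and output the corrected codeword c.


s = (0, 0, 1, 0)^T, error position = 2, corrected codeword c = 111010101100011

Compute s = H r^T mod 2 one row at a time:
  s_1 = 0 + 1 + 1 + 0 + 0 + 0 + 1 + 1 = 4 ≡ 0 (mod 2).
  s_2 = 0 + 1 + 0 + 1 + 0 + 0 + 1 + 1 = 4 ≡ 0 (mod 2).
  s_3 = 0 + 1 + 0 + 1 + 1 + 0 + 1 + 1 = 5 ≡ 1 (mod 2).
  s_4 = 1 + 1 + 1 + 1 + 1 + 0 + 0 + 1 = 6 ≡ 0 (mod 2).
s = (0, 0, 1, 0)^T — this equals column 2 of H (binary 0010), so error is at position 2.
Correct: flip bit 2 of r = 101010101100011 to get c = 111010101100011.


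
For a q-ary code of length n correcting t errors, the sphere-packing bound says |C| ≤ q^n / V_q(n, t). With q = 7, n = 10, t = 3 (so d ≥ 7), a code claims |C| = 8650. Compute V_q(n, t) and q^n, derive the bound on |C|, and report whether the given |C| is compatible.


V_q(n, t) = 27601, q^n = 282475249, Hamming bound = 10234, |C| = 8650 ≤ bound (satisfied).

Step 1: Compute V_q(n, t) = Σ_{j=0}^3 C(n, j) (q−1)^j.
  j = 0: C(10,0)·(6)^0 = 1·1 = 1.
  j = 1: C(10,1)·(6)^1 = 10·6 = 60.
  j = 2: C(10,2)·(6)^2 = 45·36 = 1620.
  j = 3: C(10,3)·(6)^3 = 120·216 = 25920.
  V_q(n, t) = 1 + 60 + 1620 + 25920 = 27601.
Step 2: q^n = 7^10 = 282475249.
Step 3: Hamming bound ⌊q^n / V_q(n,t)⌋ = ⌊282475249/27601⌋ = 10234.
Step 4: Compare |C| = 8650 to 10234: satisfied.
The claimed |C| lies below the Hamming bound.


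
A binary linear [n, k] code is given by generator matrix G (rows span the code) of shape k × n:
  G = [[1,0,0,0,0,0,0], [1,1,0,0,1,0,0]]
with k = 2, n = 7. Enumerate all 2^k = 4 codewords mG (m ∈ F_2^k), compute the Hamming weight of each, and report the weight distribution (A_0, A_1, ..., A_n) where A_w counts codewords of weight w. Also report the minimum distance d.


Weight distribution: A_0 = 1, A_1 = 1, A_2 = 1, A_3 = 1. Minimum distance d = 1.

Enumerate all 2^2 = 4 messages m ∈ F_2^2.
For each, compute codeword c = mG in F_2^7, then tally its weight.
  m = 00 → c = 0000000, weight = 0.
  m = 10 → c = 1000000, weight = 1.
  m = 01 → c = 1100100, weight = 3.
  m = 11 → c = 0100100, weight = 2.
Tally weights:
  weight 0: 1 codewords.
  weight 1: 1 codewords.
  weight 2: 1 codewords.
  weight 3: 1 codewords.
Minimum distance d = smallest w > 0 with A_w > 0 = 1.
Sanity: Σ A_w = 4 = 2^2 = 4 ✓.


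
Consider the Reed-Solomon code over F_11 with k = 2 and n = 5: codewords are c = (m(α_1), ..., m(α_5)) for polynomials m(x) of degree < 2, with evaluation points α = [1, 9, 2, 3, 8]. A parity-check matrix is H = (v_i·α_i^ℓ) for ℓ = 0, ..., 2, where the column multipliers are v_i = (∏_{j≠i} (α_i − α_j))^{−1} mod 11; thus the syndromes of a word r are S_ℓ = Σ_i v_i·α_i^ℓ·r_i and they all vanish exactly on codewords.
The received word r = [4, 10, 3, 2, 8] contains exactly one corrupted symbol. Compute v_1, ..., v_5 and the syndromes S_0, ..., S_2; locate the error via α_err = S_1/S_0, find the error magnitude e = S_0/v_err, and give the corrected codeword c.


S = (6, 10, 2), error at position 2, error magnitude e = 3, c = [4, 7, 3, 2, 8].

Step 1: column multipliers v_i = (∏_{j≠i}(α_i − α_j))^{−1} mod 11.
  i = 1 (α = 1): (1−9)(1−2)(1−3)(1−8) = (−8)·(−1)·(−2)·(−7) = 112 ≡ 2, so v_1 = 2^{−1} = 6 (mod 11).
  i = 2 (α = 9): (9−1)(9−2)(9−3)(9−8) = 8·7·6·1 = 336 ≡ 6, so v_2 = 6^{−1} = 2 (mod 11).
  i = 3 (α = 2): (2−1)(2−9)(2−3)(2−8) = 1·(−7)·(−1)·(−6) = −42 ≡ 2, so v_3 = 2^{−1} = 6 (mod 11).
  i = 4 (α = 3): (3−1)(3−9)(3−2)(3−8) = 2·(−6)·1·(−5) = 60 ≡ 5, so v_4 = 5^{−1} = 9 (mod 11).
  i = 5 (α = 8): (8−1)(8−9)(8−2)(8−3) = 7·(−1)·6·5 = −210 ≡ 10, so v_5 = 10^{−1} = 10 (mod 11).
  v = [6, 2, 6, 9, 10].
Step 2: syndromes of r = [4, 10, 3, 2, 8] (all sums mod 11).
  S_0 = Σ v_i r_i = 6·4 + 2·10 + 6·3 + 9·2 + 10·8 = 160 ≡ 6.
  S_1 = Σ v_i α_i r_i = 6·1·4 + 2·9·10 + 6·2·3 + 9·3·2 + 10·8·8 = 934 ≡ 10.
  α_i^2 mod 11 = [1, 4, 4, 9, 9].
  S_2 = Σ v_i α_i^2 r_i = 6·1·4 + 2·4·10 + 6·4·3 + 9·9·2 + 10·9·8 = 1058 ≡ 2.
  S = (6, 10, 2) ≠ 0, so r is not a codeword (an error is present).
Step 3: locate the error. For a single error e at position i, S_ℓ = v_i·e·α_i^ℓ, so α_err = S_1/S_0.
  S_0^{−1} = 6^{−1} = 2 (mod 11), so α_err = 10·2 = 20 ≡ 9 = α_2. Error position i = 2.
  Consistency check: S_2/S_1 = 2·10 = 20 ≡ 9 = α_err ✓ (single-error assumption holds).
Step 4: error magnitude e = S_0/v_2 = S_0·∏_{j≠2}(α_2 − α_j) = 6·6 = 36 ≡ 3 (mod 11).
Step 5: correct position 2: c_2 = r_2 − e = 10 − 3 ≡ 7 (mod 11). Hence c = [4, 7, 3, 2, 8].
  Check: interpolating c through the α_i gives m(x) = 5 + 10·x (degree < 2) with m(α_i) = c_i for every i, so c is indeed a codeword.


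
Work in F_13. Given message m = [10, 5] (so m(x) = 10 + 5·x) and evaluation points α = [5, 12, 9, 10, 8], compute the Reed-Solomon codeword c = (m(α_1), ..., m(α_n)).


c = [9, 5, 3, 8, 11]

Message polynomial: m(x) = 10 + 5·x (mod 13).
For each evaluation point α_i, compute m(α_i) mod 13:
  α_1 = 5: Horner steps 5 → 9, so m(5) = 9.
  α_2 = 12: Horner steps 5 → 5, so m(12) = 5.
  α_3 = 9: Horner steps 5 → 3, so m(9) = 3.
  α_4 = 10: Horner steps 5 → 8, so m(10) = 8.
  α_5 = 8: Horner steps 5 → 11, so m(8) = 11.
Codeword c = [9, 5, 3, 8, 11] ∈ F_13^5.


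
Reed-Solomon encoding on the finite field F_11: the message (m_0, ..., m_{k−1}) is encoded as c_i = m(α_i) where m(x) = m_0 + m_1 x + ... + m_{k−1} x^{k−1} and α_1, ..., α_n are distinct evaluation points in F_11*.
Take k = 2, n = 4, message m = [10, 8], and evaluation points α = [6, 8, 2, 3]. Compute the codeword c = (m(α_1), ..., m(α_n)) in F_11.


c = [3, 8, 4, 1]

Message polynomial: m(x) = 10 + 8·x (mod 11).
For each evaluation point α_i, compute m(α_i) mod 11:
  α_1 = 6: Horner steps 8 → 3, so m(6) = 3.
  α_2 = 8: Horner steps 8 → 8, so m(8) = 8.
  α_3 = 2: Horner steps 8 → 4, so m(2) = 4.
  α_4 = 3: Horner steps 8 → 1, so m(3) = 1.
Codeword c = [3, 8, 4, 1] ∈ F_11^4.


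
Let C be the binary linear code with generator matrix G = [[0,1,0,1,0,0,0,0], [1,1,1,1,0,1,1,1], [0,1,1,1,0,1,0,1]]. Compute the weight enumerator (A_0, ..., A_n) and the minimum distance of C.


Weight distribution: A_0 = 1, A_2 = 2, A_3 = 1, A_4 = 1, A_5 = 2, A_7 = 1. Minimum distance d = 2.

Enumerate all 2^3 = 8 messages m ∈ F_2^3.
For each, compute codeword c = mG in F_2^8, then tally its weight.
  m = 000 → c = 00000000, weight = 0.
  m = 100 → c = 01010000, weight = 2.
  m = 010 → c = 11110111, weight = 7.
  m = 110 → c = 10100111, weight = 5.
  m = 001 → c = 01110101, weight = 5.
  m = 101 → c = 00100101, weight = 3.
  m = 011 → c = 10000010, weight = 2.
  m = 111 → c = 11010010, weight = 4.
Tally weights:
  weight 0: 1 codewords.
  weight 2: 2 codewords.
  weight 3: 1 codewords.
  weight 4: 1 codewords.
  weight 5: 2 codewords.
  weight 7: 1 codewords.
Minimum distance d = smallest w > 0 with A_w > 0 = 2.
Sanity: Σ A_w = 8 = 2^3 = 8 ✓.


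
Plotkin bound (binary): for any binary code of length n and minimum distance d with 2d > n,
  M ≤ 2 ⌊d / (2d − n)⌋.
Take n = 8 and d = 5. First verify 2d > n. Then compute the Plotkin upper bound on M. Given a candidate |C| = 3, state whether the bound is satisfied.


Plotkin bound M ≤ 4; given |C| = 3 ≤ bound (satisfied).

Check applicability: 2d = 10, n = 8.
2d − n = 2 > 0, so Plotkin applies.
Compute d/(2d−n) = 5/2 ≈ 2.5000.
⌊d/(2d−n)⌋ = 2.
Plotkin bound: M ≤ 2·2 = 4.
Given |C| = 3, check: satisfied.
This |C| is below the Plotkin bound.


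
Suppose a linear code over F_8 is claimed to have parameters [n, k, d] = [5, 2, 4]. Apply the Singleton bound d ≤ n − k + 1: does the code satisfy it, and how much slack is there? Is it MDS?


Singleton RHS = n − k + 1 = 4, slack = 0, bound satisfied, MDS.

Singleton bound: d ≤ n − k + 1.
Here n = 5, k = 2, so n − k + 1 = 4.
Given d = 4, check d ≤ 4: YES.
Slack = (n − k + 1) − d = 0.
The code is MDS (slack = 0).
Description: the claimed parameters are [5, 2, 4]_8; such a code would be MDS (meets Singleton bound).


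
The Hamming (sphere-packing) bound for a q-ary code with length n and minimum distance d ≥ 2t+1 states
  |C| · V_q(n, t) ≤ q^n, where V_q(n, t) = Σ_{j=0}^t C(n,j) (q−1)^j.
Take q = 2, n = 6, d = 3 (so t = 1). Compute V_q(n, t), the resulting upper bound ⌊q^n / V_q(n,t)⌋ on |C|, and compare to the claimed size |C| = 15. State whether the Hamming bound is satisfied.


V_q(n, t) = 7, q^n = 64, Hamming bound = 9, |C| = 15 > bound (violated).

Step 1: Compute V_q(n, t) = Σ_{j=0}^1 C(n, j) (q−1)^j.
  j = 0: C(6,0)·(1)^0 = 1·1 = 1.
  j = 1: C(6,1)·(1)^1 = 6·1 = 6.
  V_q(n, t) = 1 + 6 = 7.
Step 2: q^n = 2^6 = 64.
Step 3: Hamming bound ⌊q^n / V_q(n,t)⌋ = ⌊64/7⌋ = 9.
Step 4: Compare |C| = 15 to 9: violated.
The claimed |C| lies above the Hamming bound, so no 2-ary code of length 6 with d ≥ 3 can have 15 codewords.


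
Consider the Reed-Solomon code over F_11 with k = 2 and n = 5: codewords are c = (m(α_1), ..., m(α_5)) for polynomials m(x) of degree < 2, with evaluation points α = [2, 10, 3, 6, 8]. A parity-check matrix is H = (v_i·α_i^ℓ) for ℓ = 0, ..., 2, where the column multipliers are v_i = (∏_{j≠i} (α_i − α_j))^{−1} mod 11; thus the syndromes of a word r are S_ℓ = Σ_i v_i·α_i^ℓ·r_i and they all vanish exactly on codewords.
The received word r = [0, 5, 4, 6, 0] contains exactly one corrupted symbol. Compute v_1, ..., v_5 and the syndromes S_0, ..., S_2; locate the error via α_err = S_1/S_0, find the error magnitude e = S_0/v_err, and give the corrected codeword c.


S = (3, 6, 1), error at position 1, error magnitude e = 4, c = [7, 5, 4, 6, 0].

Step 1: column multipliers v_i = (∏_{j≠i}(α_i − α_j))^{−1} mod 11.
  i = 1 (α = 2): (2−10)(2−3)(2−6)(2−8) = (−8)·(−1)·(−4)·(−6) = 192 ≡ 5, so v_1 = 5^{−1} = 9 (mod 11).
  i = 2 (α = 10): (10−2)(10−3)(10−6)(10−8) = 8·7·4·2 = 448 ≡ 8, so v_2 = 8^{−1} = 7 (mod 11).
  i = 3 (α = 3): (3−2)(3−10)(3−6)(3−8) = 1·(−7)·(−3)·(−5) = −105 ≡ 5, so v_3 = 5^{−1} = 9 (mod 11).
  i = 4 (α = 6): (6−2)(6−10)(6−3)(6−8) = 4·(−4)·3·(−2) = 96 ≡ 8, so v_4 = 8^{−1} = 7 (mod 11).
  i = 5 (α = 8): (8−2)(8−10)(8−3)(8−6) = 6·(−2)·5·2 = −120 ≡ 1, so v_5 = 1^{−1} = 1 (mod 11).
  v = [9, 7, 9, 7, 1].
Step 2: syndromes of r = [0, 5, 4, 6, 0] (all sums mod 11).
  S_0 = Σ v_i r_i = 9·0 + 7·5 + 9·4 + 7·6 + 1·0 = 113 ≡ 3.
  S_1 = Σ v_i α_i r_i = 9·2·0 + 7·10·5 + 9·3·4 + 7·6·6 + 1·8·0 = 710 ≡ 6.
  α_i^2 mod 11 = [4, 1, 9, 3, 9].
  S_2 = Σ v_i α_i^2 r_i = 9·4·0 + 7·1·5 + 9·9·4 + 7·3·6 + 1·9·0 = 485 ≡ 1.
  S = (3, 6, 1) ≠ 0, so r is not a codeword (an error is present).
Step 3: locate the error. For a single error e at position i, S_ℓ = v_i·e·α_i^ℓ, so α_err = S_1/S_0.
  S_0^{−1} = 3^{−1} = 4 (mod 11), so α_err = 6·4 = 24 ≡ 2 = α_1. Error position i = 1.
  Consistency check: S_2/S_1 = 1·2 = 2 ≡ 2 = α_err ✓ (single-error assumption holds).
Step 4: error magnitude e = S_0/v_1 = S_0·∏_{j≠1}(α_1 − α_j) = 3·5 = 15 ≡ 4 (mod 11).
Step 5: correct position 1: c_1 = r_1 − e = 0 − 4 ≡ 7 (mod 11). Hence c = [7, 5, 4, 6, 0].
  Check: interpolating c through the α_i gives m(x) = 2 + 8·x (degree < 2) with m(α_i) = c_i for every i, so c is indeed a codeword.


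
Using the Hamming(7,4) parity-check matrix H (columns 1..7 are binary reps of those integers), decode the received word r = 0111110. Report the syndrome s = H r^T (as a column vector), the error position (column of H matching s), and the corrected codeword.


s = (1, 1, 0)^T, error position = 6, corrected codeword c = 0111100

Compute s = H r^T mod 2 one row at a time:
  s_1 = 1 + 1 + 1 + 0 = 3 ≡ 1 (mod 2).
  s_2 = 1 + 1 + 1 + 0 = 3 ≡ 1 (mod 2).
  s_3 = 0 + 1 + 1 + 0 = 2 ≡ 0 (mod 2).
s = (1, 1, 0)^T — this equals column 6 of H (binary 110), so error is at position 6.
Correct: flip bit 6 of r = 0111110 to get c = 0111100.


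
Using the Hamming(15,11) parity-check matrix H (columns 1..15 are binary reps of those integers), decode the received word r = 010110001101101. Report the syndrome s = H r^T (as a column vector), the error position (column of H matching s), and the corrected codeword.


s = (1, 1, 1, 0)^T, error position = 14, corrected codeword c = 010110001101111

Compute s = H r^T mod 2 one row at a time:
  s_1 = 0 + 1 + 1 + 0 + 1 + 1 + 0 + 1 = 5 ≡ 1 (mod 2).
  s_2 = 1 + 1 + 0 + 0 + 1 + 1 + 0 + 1 = 5 ≡ 1 (mod 2).
  s_3 = 1 + 0 + 0 + 0 + 1 + 0 + 0 + 1 = 3 ≡ 1 (mod 2).
  s_4 = 0 + 0 + 1 + 0 + 1 + 0 + 1 + 1 = 4 ≡ 0 (mod 2).
s = (1, 1, 1, 0)^T — this equals column 14 of H (binary 1110), so error is at position 14.
Correct: flip bit 14 of r = 010110001101101 to get c = 010110001101111.


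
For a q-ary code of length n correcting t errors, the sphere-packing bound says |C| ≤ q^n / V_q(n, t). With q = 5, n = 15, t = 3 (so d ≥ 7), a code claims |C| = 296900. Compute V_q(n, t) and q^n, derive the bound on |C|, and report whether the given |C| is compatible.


V_q(n, t) = 30861, q^n = 30517578125, Hamming bound = 988871, |C| = 296900 ≤ bound (satisfied).

Step 1: Compute V_q(n, t) = Σ_{j=0}^3 C(n, j) (q−1)^j.
  j = 0: C(15,0)·(4)^0 = 1·1 = 1.
  j = 1: C(15,1)·(4)^1 = 15·4 = 60.
  j = 2: C(15,2)·(4)^2 = 105·16 = 1680.
  j = 3: C(15,3)·(4)^3 = 455·64 = 29120.
  V_q(n, t) = 1 + 60 + 1680 + 29120 = 30861.
Step 2: q^n = 5^15 = 30517578125.
Step 3: Hamming bound ⌊q^n / V_q(n,t)⌋ = ⌊30517578125/30861⌋ = 988871.
Step 4: Compare |C| = 296900 to 988871: satisfied.
The claimed |C| lies below the Hamming bound.


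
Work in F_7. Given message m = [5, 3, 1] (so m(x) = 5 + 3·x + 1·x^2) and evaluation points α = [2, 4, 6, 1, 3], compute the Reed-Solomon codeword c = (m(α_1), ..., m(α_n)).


c = [1, 5, 3, 2, 2]

Message polynomial: m(x) = 5 + 3·x + 1·x^2 (mod 7).
For each evaluation point α_i, compute m(α_i) mod 7:
  α_1 = 2: Horner steps 1 → 5 → 1, so m(2) = 1.
  α_2 = 4: Horner steps 1 → 0 → 5, so m(4) = 5.
  α_3 = 6: Horner steps 1 → 2 → 3, so m(6) = 3.
  α_4 = 1: Horner steps 1 → 4 → 2, so m(1) = 2.
  α_5 = 3: Horner steps 1 → 6 → 2, so m(3) = 2.
Codeword c = [1, 5, 3, 2, 2] ∈ F_7^5.


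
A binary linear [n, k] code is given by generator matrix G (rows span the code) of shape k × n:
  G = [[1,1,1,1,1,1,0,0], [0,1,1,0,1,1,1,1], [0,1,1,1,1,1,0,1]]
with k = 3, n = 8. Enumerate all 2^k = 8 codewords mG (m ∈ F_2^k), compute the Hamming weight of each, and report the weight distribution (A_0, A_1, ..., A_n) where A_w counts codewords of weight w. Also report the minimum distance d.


Weight distribution: A_0 = 1, A_2 = 2, A_4 = 1, A_6 = 4. Minimum distance d = 2.

Enumerate all 2^3 = 8 messages m ∈ F_2^3.
For each, compute codeword c = mG in F_2^8, then tally its weight.
  m = 000 → c = 00000000, weight = 0.
  m = 100 → c = 11111100, weight = 6.
  m = 010 → c = 01101111, weight = 6.
  m = 110 → c = 10010011, weight = 4.
  m = 001 → c = 01111101, weight = 6.
  m = 101 → c = 10000001, weight = 2.
  m = 011 → c = 00010010, weight = 2.
  m = 111 → c = 11101110, weight = 6.
Tally weights:
  weight 0: 1 codewords.
  weight 2: 2 codewords.
  weight 4: 1 codewords.
  weight 6: 4 codewords.
Minimum distance d = smallest w > 0 with A_w > 0 = 2.
Sanity: Σ A_w = 8 = 2^3 = 8 ✓.


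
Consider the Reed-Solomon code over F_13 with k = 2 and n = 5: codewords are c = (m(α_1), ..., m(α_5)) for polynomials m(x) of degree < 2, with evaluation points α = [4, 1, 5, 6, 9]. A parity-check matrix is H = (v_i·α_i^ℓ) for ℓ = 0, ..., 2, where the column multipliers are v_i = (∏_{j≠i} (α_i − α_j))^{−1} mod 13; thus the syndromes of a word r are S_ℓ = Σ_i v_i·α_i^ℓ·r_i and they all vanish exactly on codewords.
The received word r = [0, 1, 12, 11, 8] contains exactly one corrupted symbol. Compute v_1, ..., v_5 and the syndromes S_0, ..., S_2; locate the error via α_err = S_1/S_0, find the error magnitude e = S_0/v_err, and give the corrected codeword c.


S = (2, 2, 2), error at position 2, error magnitude e = 11, c = [0, 3, 12, 11, 8].

Step 1: column multipliers v_i = (∏_{j≠i}(α_i − α_j))^{−1} mod 13.
  i = 1 (α = 4): (4−1)(4−5)(4−6)(4−9) = 3·(−1)·(−2)·(−5) = −30 ≡ 9, so v_1 = 9^{−1} = 3 (mod 13).
  i = 2 (α = 1): (1−4)(1−5)(1−6)(1−9) = (−3)·(−4)·(−5)·(−8) = 480 ≡ 12, so v_2 = 12^{−1} = 12 (mod 13).
  i = 3 (α = 5): (5−4)(5−1)(5−6)(5−9) = 1·4·(−1)·(−4) = 16 ≡ 3, so v_3 = 3^{−1} = 9 (mod 13).
  i = 4 (α = 6): (6−4)(6−1)(6−5)(6−9) = 2·5·1·(−3) = −30 ≡ 9, so v_4 = 9^{−1} = 3 (mod 13).
  i = 5 (α = 9): (9−4)(9−1)(9−5)(9−6) = 5·8·4·3 = 480 ≡ 12, so v_5 = 12^{−1} = 12 (mod 13).
  v = [3, 12, 9, 3, 12].
Step 2: syndromes of r = [0, 1, 12, 11, 8] (all sums mod 13).
  S_0 = Σ v_i r_i = 3·0 + 12·1 + 9·12 + 3·11 + 12·8 = 249 ≡ 2.
  S_1 = Σ v_i α_i r_i = 3·4·0 + 12·1·1 + 9·5·12 + 3·6·11 + 12·9·8 = 1614 ≡ 2.
  α_i^2 mod 13 = [3, 1, 12, 10, 3].
  S_2 = Σ v_i α_i^2 r_i = 3·3·0 + 12·1·1 + 9·12·12 + 3·10·11 + 12·3·8 = 1926 ≡ 2.
  S = (2, 2, 2) ≠ 0, so r is not a codeword (an error is present).
Step 3: locate the error. For a single error e at position i, S_ℓ = v_i·e·α_i^ℓ, so α_err = S_1/S_0.
  S_0^{−1} = 2^{−1} = 7 (mod 13), so α_err = 2·7 = 14 ≡ 1 = α_2. Error position i = 2.
  Consistency check: S_2/S_1 = 2·7 = 14 ≡ 1 = α_err ✓ (single-error assumption holds).
Step 4: error magnitude e = S_0/v_2 = S_0·∏_{j≠2}(α_2 − α_j) = 2·12 = 24 ≡ 11 (mod 13).
Step 5: correct position 2: c_2 = r_2 − e = 1 − 11 ≡ 3 (mod 13). Hence c = [0, 3, 12, 11, 8].
  Check: interpolating c through the α_i gives m(x) = 4 + 12·x (degree < 2) with m(α_i) = c_i for every i, so c is indeed a codeword.
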